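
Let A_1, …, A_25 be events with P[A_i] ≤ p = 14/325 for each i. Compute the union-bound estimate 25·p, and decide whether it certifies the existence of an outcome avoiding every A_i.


Union bound: P[∪_{i=1}^{25} A_i] ≤ Σ_i P[A_i] ≤ 25·p = 25·(14/325) = 14/13.
Numerically: 14/13 ≈ 1.077.
Is 14/13 < 1? NO.
Since the bound 14/13 is ≥ 1, the union bound is uninformative here; it does NOT by itself certify existence.

25·p = 14/13 ≈ 1.077; existence NOT certified by the union bound.


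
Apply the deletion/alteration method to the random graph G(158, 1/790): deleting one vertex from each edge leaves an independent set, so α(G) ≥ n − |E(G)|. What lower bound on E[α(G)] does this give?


E[|E(G)|] = C(158, 2)·p = 12403 · (1/790) = 157/10.
E[α(G)] ≥ n − E[|E(G)|] = 158 − 157/10 = 1423/10.
Numerically: ≈ 142.300.
(This is only a lower bound; the true E[α(G)] may be larger.)

E[α(G)] ≥ 1423/10 ≈ 142.300.


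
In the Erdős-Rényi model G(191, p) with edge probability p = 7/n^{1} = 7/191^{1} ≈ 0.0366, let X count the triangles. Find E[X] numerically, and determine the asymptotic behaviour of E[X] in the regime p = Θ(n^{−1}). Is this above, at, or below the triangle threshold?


Number of potential triangles: C(191, 3) = 1143135.
Each occurs with probability p³ ≈ (0.0366)³ ≈ 4.92259e-05.
By linearity: E[X] = C(191, 3)·p³ ≈ 1143135 · 4.92259e-05 ≈ 56.272.
Here α = 1, so p = 7/n is exactly at the triangle threshold p ~ 1/n. Asymptotically E[X] → c³/6 = 7³/6 = 343/6 ≈ 57.167, a bounded constant. In this regime the triangle count is asymptotically Poisson(c³/6).

E[X] ≈ 56.272; in regime p = Θ(1/n^{1}) E[X] stays bounded (at the triangle threshold p ~ 1/n).


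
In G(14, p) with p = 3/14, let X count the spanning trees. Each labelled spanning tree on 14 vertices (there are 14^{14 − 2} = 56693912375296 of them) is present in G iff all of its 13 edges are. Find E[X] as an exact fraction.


K_14 has 14^{14 − 2} = 56693912375296 labelled spanning trees.
For each such spanning tree H, let X_H = 1 if all 13 edges of H are present in G. Then P[X_H = 1] = p^{13} = (3/14)^{13} = 1594323/793714773254144.
Summing the indicators: E[X] = Σ_H E[X_H] = 56693912375296 · p^{13} = 56693912375296 · 1594323/793714773254144 = 1594323/14.
Numerically: E[X] ≈ 113880.

E[X] = 56693912375296 · (3/14)^{13} = 1594323/14 ≈ 113880.


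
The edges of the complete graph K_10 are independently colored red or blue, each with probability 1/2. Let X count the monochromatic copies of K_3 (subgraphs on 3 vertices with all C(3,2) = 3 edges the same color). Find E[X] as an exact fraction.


Let X = Σ_S X_S over the C(10, 3) = 120 subsets S of size 3, where X_S = 1 if the K_3 on S is monochromatic.
For a fixed S, the K_3 on S has C(3, 2) = 3 edges. P[all 3 edges red] = (1/2)^3, and likewise for blue, so P[monochromatic] = 2·(1/2)^3 = 2^{1 − 3} = 1/4.
By linearity: E[X] = C(10, 3) · 2^{1 − 3} = 120 · 1/4 = 30.
Numerically: E[X] ≈ 30.000000.

E[X] = C(10,3)·2^(1−C(3,2)) = 30 ≈ 30.000000.


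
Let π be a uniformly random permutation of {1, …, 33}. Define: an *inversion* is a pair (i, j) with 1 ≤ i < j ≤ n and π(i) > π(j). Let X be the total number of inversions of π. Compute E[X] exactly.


Write X = Σ X_I over the C(33, 2) = 528 pairs i < j, with X_I the indicator of one inversion.
There are 528 indicators.
For each fixed pair i < j, the values π(i) and π(j) are two distinct elements of {1, …, 33} in uniformly random order; by symmetry P[π(i) > π(j)] = 1/2.
By linearity: E[X] = 528 · (1/2) = C(33, 2) · (1/2) = 528/2 = 264 ≈ 264.000.

E[X] = 264 = 264.000.


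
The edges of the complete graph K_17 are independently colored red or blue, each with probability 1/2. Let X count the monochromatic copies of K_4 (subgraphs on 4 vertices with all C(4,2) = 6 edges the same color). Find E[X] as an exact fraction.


Let X = Σ_S X_S over the C(17, 4) = 2380 subsets S of size 4, where X_S = 1 if the K_4 on S is monochromatic.
For a fixed S, the K_4 on S has C(4, 2) = 6 edges. P[all 6 edges red] = (1/2)^6, and likewise for blue, so P[monochromatic] = 2·(1/2)^6 = 2^{1 − 6} = 1/32.
By linearity of expectation: E[X] = C(17, 4) · 2^{1 − 6} = 2380 · 1/32 = 595/8.
Numerically: E[X] ≈ 74.3750.

E[X] = C(17,4)·2^(1−C(4,2)) = 595/8 ≈ 74.3750.


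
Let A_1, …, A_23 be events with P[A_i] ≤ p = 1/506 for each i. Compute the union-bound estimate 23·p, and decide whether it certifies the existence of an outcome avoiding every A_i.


Union bound: P[∪_{i=1}^{23} A_i] ≤ Σ_i P[A_i] ≤ 23·p = 23·(1/506) = 1/22.
Numerically: 1/22 ≈ 0.0454545.
Is 1/22 < 1? YES.
Since P[∪ A_i] ≤ 1/22 < 1, the complement has P[∩ A_i^c] ≥ 1 − 1/22 = 21/22 > 0, so some outcome avoids every A_i.

23·p = 1/22 ≈ 0.0454545; existence CERTIFIED by the union bound.


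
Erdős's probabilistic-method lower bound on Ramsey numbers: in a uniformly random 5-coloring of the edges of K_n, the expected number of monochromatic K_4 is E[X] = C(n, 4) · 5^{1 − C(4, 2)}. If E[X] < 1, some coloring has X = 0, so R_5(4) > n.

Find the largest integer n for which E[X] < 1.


We need C(n, 4) · 5^{1 − 6} < 1, i.e. C(n, 4) < 5^{6 − 1} = 3125.
Check values of n near the boundary:
  n = 16: C(16, 4) = 1820; 1820 < 3125? YES
  n = 17: C(17, 4) = 2380; 2380 < 3125? YES
  n = 18: C(18, 4) = 3060; 3060 < 3125? YES
  n = 19: C(19, 4) = 3876; 3876 < 3125? NO
  n = 20: C(20, 4) = 4845; 4845 < 3125? NO
  n = 21: C(21, 4) = 5985; 5985 < 3125? NO
The largest n with C(n, 4) < 3125 is n = 18 (where E[X] = 612/625 ≈ 0.979200). Hence R_5(4) > 18, i.e. R_5(4) ≥ 19.

Largest n = 18; hence R_5(4) > 18.


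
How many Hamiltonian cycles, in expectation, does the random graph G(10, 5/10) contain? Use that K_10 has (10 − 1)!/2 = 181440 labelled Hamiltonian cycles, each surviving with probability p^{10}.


K_10 has (10 − 1)!/2 = 181440 labelled Hamiltonian cycles.
For each such Hamiltonian cycle H, let X_H = 1 if all 10 edges of H are present in G. Then P[X_H = 1] = p^{10} = (1/2)^{10} = 1/1024.
By linearity of expectation: E[X] = Σ_H E[X_H] = 181440 · p^{10} = 181440 · 1/1024 = 2835/16.
Numerically: E[X] ≈ 177.2.

E[X] = 181440 · (1/2)^{10} = 2835/16 ≈ 177.2.


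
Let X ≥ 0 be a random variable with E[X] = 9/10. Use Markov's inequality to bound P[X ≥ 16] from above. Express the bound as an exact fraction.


μ = E[X] = 9/10, a = 16.
Markov: P[X ≥ 16] ≤ μ/a = (9/10)/16 = 9/160.
Numerically: ≈ 0.05625.
(Since a = 16 > μ = 0.90000, the bound 9/160 is < 1 and informative.)

P[X ≥ 16] ≤ 9/160 ≈ 0.05625.


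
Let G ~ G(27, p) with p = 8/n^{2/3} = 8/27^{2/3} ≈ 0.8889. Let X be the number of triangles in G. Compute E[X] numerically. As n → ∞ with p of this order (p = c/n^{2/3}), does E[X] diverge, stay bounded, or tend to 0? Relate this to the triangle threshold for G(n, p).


Number of potential triangles: C(27, 3) = 2925.
Each occurs with probability p³ ≈ (0.8889)³ ≈ 7.023320e-01.
By linearity: E[X] = C(27, 3)·p³ ≈ 2925 · 7.023320e-01 ≈ 2054.3210.
Since α = 2/3 < 1, p = c/n^{2/3} ≫ 1/n is above the triangle threshold p ~ 1/n. Asymptotically E[X] ~ (c³/6)·n^{3(1−α)} = (8³/6)·n^{1} → ∞; triangles are abundant w.h.p.

E[X] ≈ 2054.3210; in regime p = Θ(1/n^{2/3}) E[X] diverges (above the triangle threshold p ~ 1/n).


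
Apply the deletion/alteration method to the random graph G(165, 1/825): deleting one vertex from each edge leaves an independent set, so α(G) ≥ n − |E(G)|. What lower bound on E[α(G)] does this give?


E[|E(G)|] = C(165, 2)·p = 13530 · (1/825) = 82/5.
E[α(G)] ≥ n − E[|E(G)|] = 165 − 82/5 = 743/5.
Numerically: ≈ 148.600000.
(This is only a lower bound; the true E[α(G)] may be larger.)

E[α(G)] ≥ 743/5 ≈ 148.600000.


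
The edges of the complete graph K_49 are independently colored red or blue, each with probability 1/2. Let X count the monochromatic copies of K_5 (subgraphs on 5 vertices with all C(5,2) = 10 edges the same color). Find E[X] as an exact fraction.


Let X = Σ_S X_S over the C(49, 5) = 1906884 subsets S of size 5, where X_S = 1 if the K_5 on S is monochromatic.
For a fixed S, the K_5 on S has C(5, 2) = 10 edges. P[all 10 edges red] = (1/2)^10, and likewise for blue, so P[monochromatic] = 2·(1/2)^10 = 2^{1 − 10} = 1/512.
By linearity of expectation: E[X] = C(49, 5) · 2^{1 − 10} = 1906884 · 1/512 = 476721/128.
Numerically: E[X] ≈ 3724.3828.

E[X] = C(49,5)·2^(1−C(5,2)) = 476721/128 ≈ 3724.3828.


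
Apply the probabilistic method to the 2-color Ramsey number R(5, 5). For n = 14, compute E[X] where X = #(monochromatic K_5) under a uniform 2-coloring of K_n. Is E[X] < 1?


E[X] = C(14, 5) · 2^{1 − 10} = 2002 · 2^{−9} = 2002/512.
As a reduced fraction: E[X] = 1001/256 ≈ 3.9101562.
Is E[X] < 1? NO.
Since E[X] ≥ 1, the first-moment bound is inconclusive at n = 14; it does NOT by itself certify R(5, 5) > 14.

E[X] = 1001/256 ≈ 3.9101562; E[X] ≥ 1; first-moment method inconclusive here.


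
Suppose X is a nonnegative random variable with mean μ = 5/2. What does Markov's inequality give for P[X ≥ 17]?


μ = E[X] = 5/2, a = 17.
Markov: P[X ≥ 17] ≤ μ/a = (5/2)/17 = 5/34.
Numerically: ≈ 0.14706.
(Since a = 17 > μ = 2.50000, the bound 5/34 is < 1 and informative.)

P[X ≥ 17] ≤ 5/34 ≈ 0.14706.


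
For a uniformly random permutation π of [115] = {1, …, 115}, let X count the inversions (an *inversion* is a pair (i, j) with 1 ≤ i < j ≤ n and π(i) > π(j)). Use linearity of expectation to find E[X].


Write X = Σ X_I over the C(115, 2) = 6555 pairs i < j, with X_I the indicator of one inversion.
There are 6555 indicators.
For each fixed pair i < j, the values π(i) and π(j) are two distinct elements of {1, …, 115} in uniformly random order; by symmetry P[π(i) > π(j)] = 1/2.
By linearity: E[X] = 6555 · (1/2) = C(115, 2) · (1/2) = 6555/2 = 6555/2 ≈ 3277.500000.

E[X] = 6555/2 = 3277.500000.


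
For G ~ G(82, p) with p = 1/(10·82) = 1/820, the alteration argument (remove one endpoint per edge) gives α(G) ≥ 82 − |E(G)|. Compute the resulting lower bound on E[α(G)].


E[|E(G)|] = C(82, 2)·p = 3321 · (1/820) = 81/20.
E[α(G)] ≥ n − E[|E(G)|] = 82 − 81/20 = 1559/20.
Numerically: ≈ 77.950000.
(This is only a lower bound; the true E[α(G)] may be larger.)

E[α(G)] ≥ 1559/20 ≈ 77.950000.


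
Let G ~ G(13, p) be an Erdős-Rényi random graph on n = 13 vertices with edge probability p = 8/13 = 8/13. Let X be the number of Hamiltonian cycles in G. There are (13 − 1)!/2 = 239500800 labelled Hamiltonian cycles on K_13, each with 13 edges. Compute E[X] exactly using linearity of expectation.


K_13 has (13 − 1)!/2 = 239500800 labelled Hamiltonian cycles.
For each such Hamiltonian cycle H, let X_H = 1 if all 13 edges of H are present in G. Then P[X_H = 1] = p^{13} = (8/13)^{13} = 549755813888/302875106592253.
By linearity of expectation: E[X] = Σ_H E[X_H] = 239500800 · p^{13} = 239500800 · 549755813888/302875106592253 = 131666957230827110400/302875106592253.
Numerically: E[X] ≈ 434724.

E[X] = 239500800 · (8/13)^{13} = 131666957230827110400/302875106592253 ≈ 434724.


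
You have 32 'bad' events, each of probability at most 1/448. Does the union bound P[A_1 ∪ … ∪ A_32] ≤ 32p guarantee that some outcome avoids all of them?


Union bound: P[∪_{i=1}^{32} A_i] ≤ Σ_i P[A_i] ≤ 32·p = 32·(1/448) = 1/14.
Numerically: 1/14 ≈ 0.071429.
Is 1/14 < 1? YES.
Since P[∪ A_i] ≤ 1/14 < 1, the complement has P[∩ A_i^c] ≥ 1 − 1/14 = 13/14 > 0, so some outcome avoids every A_i.

32·p = 1/14 ≈ 0.071429; existence CERTIFIED by the union bound.


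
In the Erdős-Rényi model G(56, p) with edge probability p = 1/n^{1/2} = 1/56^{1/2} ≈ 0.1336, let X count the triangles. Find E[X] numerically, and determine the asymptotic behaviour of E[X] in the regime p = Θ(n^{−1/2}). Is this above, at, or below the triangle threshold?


Number of potential triangles: C(56, 3) = 27720.
Each occurs with probability p³ ≈ (0.1336)³ ≈ 2.386261e-03.
By linearity: E[X] = C(56, 3)·p³ ≈ 27720 · 2.386261e-03 ≈ 66.1472.
Since α = 1/2 < 1, p = c/n^{1/2} ≫ 1/n is above the triangle threshold p ~ 1/n. Asymptotically E[X] ~ (c³/6)·n^{3(1−α)} = (1³/6)·n^{1.5} → ∞; triangles are abundant w.h.p.

E[X] ≈ 66.1472; in regime p = Θ(1/n^{1/2}) E[X] diverges (above the triangle threshold p ~ 1/n).


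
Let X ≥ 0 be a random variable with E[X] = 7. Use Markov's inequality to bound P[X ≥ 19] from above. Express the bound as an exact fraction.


μ = E[X] = 7, a = 19.
Markov: P[X ≥ 19] ≤ μ/a = (7)/19 = 7/19.
Numerically: ≈ 0.368.
(Since a = 19 > μ = 7.000, the bound 7/19 is < 1 and informative.)

P[X ≥ 19] ≤ 7/19 ≈ 0.368.


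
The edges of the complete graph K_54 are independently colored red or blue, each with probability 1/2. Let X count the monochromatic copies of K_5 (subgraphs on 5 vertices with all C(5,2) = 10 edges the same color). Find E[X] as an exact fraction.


Let X = Σ_S X_S over the C(54, 5) = 3162510 subsets S of size 5, where X_S = 1 if the K_5 on S is monochromatic.
For a fixed S, the K_5 on S has C(5, 2) = 10 edges. P[all 10 edges red] = (1/2)^10, and likewise for blue, so P[monochromatic] = 2·(1/2)^10 = 2^{1 − 10} = 1/512.
By linearity of expectation: E[X] = C(54, 5) · 2^{1 − 10} = 3162510 · 1/512 = 1581255/256.
Numerically: E[X] ≈ 6176.777344.

E[X] = C(54,5)·2^(1−C(5,2)) = 1581255/256 ≈ 6176.777344.


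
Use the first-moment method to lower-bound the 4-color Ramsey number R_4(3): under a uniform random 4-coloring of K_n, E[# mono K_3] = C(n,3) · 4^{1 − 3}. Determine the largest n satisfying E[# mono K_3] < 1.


We need C(n, 3) · 4^{1 − 3} < 1, i.e. C(n, 3) < 4^{3 − 1} = 16.
Check values of n near the boundary:
  n = 3: C(3, 3) = 1; 1 < 16? YES
  n = 4: C(4, 3) = 4; 4 < 16? YES
  n = 5: C(5, 3) = 10; 10 < 16? YES
  n = 6: C(6, 3) = 20; 20 < 16? NO
The largest n with C(n, 3) < 16 is n = 5 (where E[X] = 5/8 ≈ 0.625000). Hence R_4(3) > 5, i.e. R_4(3) ≥ 6.

Largest n = 5; hence R_4(3) > 5.


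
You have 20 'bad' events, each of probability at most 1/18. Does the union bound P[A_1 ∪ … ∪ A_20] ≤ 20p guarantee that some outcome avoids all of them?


Union bound: P[∪_{i=1}^{20} A_i] ≤ Σ_i P[A_i] ≤ 20·p = 20·(1/18) = 10/9.
Numerically: 10/9 ≈ 1.11111.
Is 10/9 < 1? NO.
Since the bound 10/9 is ≥ 1, the union bound is uninformative here; it does NOT by itself certify existence.

20·p = 10/9 ≈ 1.11111; existence NOT certified by the union bound.


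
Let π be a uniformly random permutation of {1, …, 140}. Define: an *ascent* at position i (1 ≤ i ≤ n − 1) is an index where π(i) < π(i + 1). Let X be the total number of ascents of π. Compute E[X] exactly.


Write X = Σ X_I over i = 1, …, 139, with X_I the indicator of one ascent.
There are 139 indicators.
For each fixed i, the pair (π(i), π(i+1)) is a uniformly random ordered pair of distinct values from {1, …, 140}; by symmetry P[π(i) < π(i+1)] = 1/2.
By linearity: E[X] = 139 · (1/2) = (140 − 1) · (1/2) = 139/2 ≈ 69.500.

E[X] = 139/2 = 69.500.


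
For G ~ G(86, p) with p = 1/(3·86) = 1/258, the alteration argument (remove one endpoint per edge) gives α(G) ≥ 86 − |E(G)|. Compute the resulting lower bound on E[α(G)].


E[|E(G)|] = C(86, 2)·p = 3655 · (1/258) = 85/6.
E[α(G)] ≥ n − E[|E(G)|] = 86 − 85/6 = 431/6.
Numerically: ≈ 71.83333.
(This is only a lower bound; the true E[α(G)] may be larger.)

E[α(G)] ≥ 431/6 ≈ 71.83333.


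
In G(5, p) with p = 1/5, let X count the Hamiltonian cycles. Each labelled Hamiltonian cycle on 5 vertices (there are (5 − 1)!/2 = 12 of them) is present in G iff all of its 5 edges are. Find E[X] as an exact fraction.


K_5 has (5 − 1)!/2 = 12 labelled Hamiltonian cycles.
For each such Hamiltonian cycle H, let X_H = 1 if all 5 edges of H are present in G. Then P[X_H = 1] = p^{5} = (1/5)^{5} = 1/3125.
By linearity: E[X] = Σ_H E[X_H] = 12 · p^{5} = 12 · 1/3125 = 12/3125.
Numerically: E[X] ≈ 0.00384.

E[X] = 12 · (1/5)^{5} = 12/3125 ≈ 0.00384.


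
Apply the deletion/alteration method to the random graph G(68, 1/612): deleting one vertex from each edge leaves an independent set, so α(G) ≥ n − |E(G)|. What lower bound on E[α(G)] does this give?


E[|E(G)|] = C(68, 2)·p = 2278 · (1/612) = 67/18.
E[α(G)] ≥ n − E[|E(G)|] = 68 − 67/18 = 1157/18.
Numerically: ≈ 64.27778.
(This is only a lower bound; the true E[α(G)] may be larger.)

E[α(G)] ≥ 1157/18 ≈ 64.27778.


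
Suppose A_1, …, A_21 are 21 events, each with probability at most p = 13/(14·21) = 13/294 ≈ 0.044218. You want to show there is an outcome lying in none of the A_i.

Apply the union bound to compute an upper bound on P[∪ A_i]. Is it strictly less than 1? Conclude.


Union bound: P[∪_{i=1}^{21} A_i] ≤ Σ_i P[A_i] ≤ 21·p = 21·(13/294) = 13/14.
Numerically: 13/14 ≈ 0.928571.
Is 13/14 < 1? YES.
Since P[∪ A_i] ≤ 13/14 < 1, the complement has P[∩ A_i^c] ≥ 1 − 13/14 = 1/14 > 0, so some outcome avoids every A_i.

21·p = 13/14 ≈ 0.928571; existence CERTIFIED by the union bound.


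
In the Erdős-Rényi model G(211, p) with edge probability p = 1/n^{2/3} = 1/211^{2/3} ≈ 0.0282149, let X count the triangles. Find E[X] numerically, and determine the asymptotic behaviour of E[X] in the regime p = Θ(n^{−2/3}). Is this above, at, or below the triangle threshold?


Number of potential triangles: C(211, 3) = 1543465.
Each occurs with probability p³ ≈ (0.0282149)³ ≈ 2.24613104e-05.
By linearity: E[X] = C(211, 3)·p³ ≈ 1543465 · 2.24613104e-05 ≈ 34.668246.
Since α = 2/3 < 1, p = c/n^{2/3} ≫ 1/n is above the triangle threshold p ~ 1/n. Asymptotically E[X] ~ (c³/6)·n^{3(1−α)} = (1³/6)·n^{1} → ∞; triangles are abundant w.h.p.

E[X] ≈ 34.668246; in regime p = Θ(1/n^{2/3}) E[X] diverges (above the triangle threshold p ~ 1/n).


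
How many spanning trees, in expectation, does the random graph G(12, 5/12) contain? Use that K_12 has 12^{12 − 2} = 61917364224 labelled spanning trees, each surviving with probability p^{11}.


K_12 has 12^{12 − 2} = 61917364224 labelled spanning trees.
For each such spanning tree H, let X_H = 1 if all 11 edges of H are present in G. Then P[X_H = 1] = p^{11} = (5/12)^{11} = 48828125/743008370688.
By linearity of expectation: E[X] = Σ_H E[X_H] = 61917364224 · p^{11} = 61917364224 · 48828125/743008370688 = 48828125/12.
Numerically: E[X] ≈ 4.06901e+06.

E[X] = 61917364224 · (5/12)^{11} = 48828125/12 ≈ 4.06901e+06.


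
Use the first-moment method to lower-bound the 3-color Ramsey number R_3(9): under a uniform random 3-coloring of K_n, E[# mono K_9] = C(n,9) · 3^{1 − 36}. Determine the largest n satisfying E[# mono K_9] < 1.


We need C(n, 9) · 3^{1 − 36} < 1, i.e. C(n, 9) < 3^{36 − 1} = 50031545098999707.
Check values of n near the boundary:
  n = 297: C(297, 9) = 43842345008337645; 43842345008337645 < 50031545098999707? YES
  n = 298: C(298, 9) = 45207677551849890; 45207677551849890 < 50031545098999707? YES
  n = 299: C(299, 9) = 46610674441390059; 46610674441390059 < 50031545098999707? YES
  n = 300: C(300, 9) = 48052241692154700; 48052241692154700 < 50031545098999707? YES
  n = 301: C(301, 9) = 49533303936090975; 49533303936090975 < 50031545098999707? YES
  n = 302: C(302, 9) = 51054804739588650; 51054804739588650 < 50031545098999707? NO
The largest n with C(n, 9) < 50031545098999707 is n = 301 (where E[X] = 16511101312030325/16677181699666569 ≈ 0.9900). Hence R_3(9) > 301, i.e. R_3(9) ≥ 302.

Largest n = 301; hence R_3(9) > 301.


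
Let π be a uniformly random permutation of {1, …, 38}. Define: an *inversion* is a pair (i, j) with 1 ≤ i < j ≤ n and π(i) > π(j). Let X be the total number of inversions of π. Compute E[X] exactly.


Write X = Σ X_I over the C(38, 2) = 703 pairs i < j, with X_I the indicator of one inversion.
There are 703 indicators.
For each fixed pair i < j, the values π(i) and π(j) are two distinct elements of {1, …, 38} in uniformly random order; by symmetry P[π(i) > π(j)] = 1/2.
By linearity: E[X] = 703 · (1/2) = C(38, 2) · (1/2) = 703/2 = 703/2 ≈ 351.5000.

E[X] = 703/2 = 351.5000.


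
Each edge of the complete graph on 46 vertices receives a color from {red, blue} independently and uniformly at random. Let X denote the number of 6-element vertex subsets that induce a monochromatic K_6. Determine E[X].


Let X = Σ_S X_S over the C(46, 6) = 9366819 subsets S of size 6, where X_S = 1 if the K_6 on S is monochromatic.
For a fixed S, the K_6 on S has C(6, 2) = 15 edges. P[all 15 edges red] = (1/2)^15, and likewise for blue, so P[monochromatic] = 2·(1/2)^15 = 2^{1 − 15} = 1/16384.
By linearity of expectation: E[X] = C(46, 6) · 2^{1 − 15} = 9366819 · 1/16384 = 9366819/16384.
Numerically: E[X] ≈ 571.70526.

E[X] = C(46,6)·2^(1−C(6,2)) = 9366819/16384 ≈ 571.70526.


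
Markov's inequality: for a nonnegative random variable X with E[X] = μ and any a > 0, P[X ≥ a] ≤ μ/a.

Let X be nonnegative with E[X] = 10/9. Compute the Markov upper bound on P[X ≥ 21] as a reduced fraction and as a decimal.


μ = E[X] = 10/9, a = 21.
Markov: P[X ≥ 21] ≤ μ/a = (10/9)/21 = 10/189.
Numerically: ≈ 0.0529.
(Since a = 21 > μ = 1.1111, the bound 10/189 is < 1 and informative.)

P[X ≥ 21] ≤ 10/189 ≈ 0.0529.


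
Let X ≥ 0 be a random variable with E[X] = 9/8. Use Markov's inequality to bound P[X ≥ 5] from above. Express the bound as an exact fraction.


μ = E[X] = 9/8, a = 5.
Markov: P[X ≥ 5] ≤ μ/a = (9/8)/5 = 9/40.
Numerically: ≈ 0.225000.
(Since a = 5 > μ = 1.125000, the bound 9/40 is < 1 and informative.)

P[X ≥ 5] ≤ 9/40 ≈ 0.225000.


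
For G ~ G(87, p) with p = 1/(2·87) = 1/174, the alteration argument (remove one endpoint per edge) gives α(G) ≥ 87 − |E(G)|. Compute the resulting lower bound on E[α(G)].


E[|E(G)|] = C(87, 2)·p = 3741 · (1/174) = 43/2.
E[α(G)] ≥ n − E[|E(G)|] = 87 − 43/2 = 131/2.
Numerically: ≈ 65.5000.
(This is only a lower bound; the true E[α(G)] may be larger.)

E[α(G)] ≥ 131/2 ≈ 65.5000.


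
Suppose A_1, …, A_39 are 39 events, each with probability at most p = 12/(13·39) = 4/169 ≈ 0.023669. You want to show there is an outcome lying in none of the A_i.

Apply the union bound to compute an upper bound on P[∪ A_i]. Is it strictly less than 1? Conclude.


Union bound: P[∪_{i=1}^{39} A_i] ≤ Σ_i P[A_i] ≤ 39·p = 39·(4/169) = 12/13.
Numerically: 12/13 ≈ 0.923077.
Is 12/13 < 1? YES.
Since P[∪ A_i] ≤ 12/13 < 1, the complement has P[∩ A_i^c] ≥ 1 − 12/13 = 1/13 > 0, so some outcome avoids every A_i.

39·p = 12/13 ≈ 0.923077; existence CERTIFIED by the union bound.


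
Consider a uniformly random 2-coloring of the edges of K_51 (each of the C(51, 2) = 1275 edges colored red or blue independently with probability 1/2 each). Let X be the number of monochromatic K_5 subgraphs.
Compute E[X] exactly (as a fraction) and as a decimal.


Let X = Σ_S X_S over the C(51, 5) = 2349060 subsets S of size 5, where X_S = 1 if the K_5 on S is monochromatic.
For a fixed S, the K_5 on S has C(5, 2) = 10 edges. P[all 10 edges red] = (1/2)^10, and likewise for blue, so P[monochromatic] = 2·(1/2)^10 = 2^{1 − 10} = 1/512.
By linearity of expectation: E[X] = C(51, 5) · 2^{1 − 10} = 2349060 · 1/512 = 587265/128.
Numerically: E[X] ≈ 4588.008.

E[X] = C(51,5)·2^(1−C(5,2)) = 587265/128 ≈ 4588.008.


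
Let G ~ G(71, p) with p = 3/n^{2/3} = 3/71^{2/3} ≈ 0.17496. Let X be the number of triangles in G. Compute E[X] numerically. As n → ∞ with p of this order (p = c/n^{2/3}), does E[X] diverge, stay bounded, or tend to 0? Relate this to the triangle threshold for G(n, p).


Number of potential triangles: C(71, 3) = 57155.
Each occurs with probability p³ ≈ (0.17496)³ ≈ 5.3560801e-03.
By linearity: E[X] = C(71, 3)·p³ ≈ 57155 · 5.3560801e-03 ≈ 306.12676.
Since α = 2/3 < 1, p = c/n^{2/3} ≫ 1/n is above the triangle threshold p ~ 1/n. Asymptotically E[X] ~ (c³/6)·n^{3(1−α)} = (3³/6)·n^{1} → ∞; triangles are abundant w.h.p.

E[X] ≈ 306.12676; in regime p = Θ(1/n^{2/3}) E[X] diverges (above the triangle threshold p ~ 1/n).


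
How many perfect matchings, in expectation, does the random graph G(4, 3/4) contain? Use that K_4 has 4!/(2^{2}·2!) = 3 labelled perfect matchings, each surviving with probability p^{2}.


K_4 has 4!/(2^{2}·2!) = 3 labelled perfect matchings.
For each such perfect matching H, let X_H = 1 if all 2 edges of H are present in G. Then P[X_H = 1] = p^{2} = (3/4)^{2} = 9/16.
By linearity of expectation: E[X] = Σ_H E[X_H] = 3 · p^{2} = 3 · 9/16 = 27/16.
Numerically: E[X] ≈ 1.6875.

E[X] = 3 · (3/4)^{2} = 27/16 ≈ 1.6875.


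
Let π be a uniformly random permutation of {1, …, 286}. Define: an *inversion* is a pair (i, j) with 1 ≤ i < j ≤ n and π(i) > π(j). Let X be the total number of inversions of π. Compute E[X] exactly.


Write X = Σ X_I over the C(286, 2) = 40755 pairs i < j, with X_I the indicator of one inversion.
There are 40755 indicators.
For each fixed pair i < j, the values π(i) and π(j) are two distinct elements of {1, …, 286} in uniformly random order; by symmetry P[π(i) > π(j)] = 1/2.
By linearity: E[X] = 40755 · (1/2) = C(286, 2) · (1/2) = 40755/2 = 40755/2 ≈ 20377.50000.

E[X] = 40755/2 = 20377.50000.


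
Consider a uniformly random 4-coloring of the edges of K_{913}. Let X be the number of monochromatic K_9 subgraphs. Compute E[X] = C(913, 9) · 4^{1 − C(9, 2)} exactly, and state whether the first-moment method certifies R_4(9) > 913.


E[X] = C(913, 9) · 4^{1 − 36} = 1167605542753639808390 · 4^{−35} = 1167605542753639808390/1180591620717411303424.
As a reduced fraction: E[X] = 583802771376819904195/590295810358705651712 ≈ 0.989000.
Is E[X] < 1? YES.
Since E[X] < 1, there exists a 4-coloring of K_{913} with no monochromatic K_9; hence R_4(9) > 913.

E[X] = 583802771376819904195/590295810358705651712 ≈ 0.989000; E[X] < 1, so R_4(9) > 913.


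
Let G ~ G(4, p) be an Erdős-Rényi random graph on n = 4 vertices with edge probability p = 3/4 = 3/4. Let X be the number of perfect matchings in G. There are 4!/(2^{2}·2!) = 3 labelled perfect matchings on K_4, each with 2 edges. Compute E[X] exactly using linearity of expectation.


K_4 has 4!/(2^{2}·2!) = 3 labelled perfect matchings.
For each such perfect matching H, let X_H = 1 if all 2 edges of H are present in G. Then P[X_H = 1] = p^{2} = (3/4)^{2} = 9/16.
By linearity of expectation: E[X] = Σ_H E[X_H] = 3 · p^{2} = 3 · 9/16 = 27/16.
Numerically: E[X] ≈ 1.69.

E[X] = 3 · (3/4)^{2} = 27/16 ≈ 1.69.


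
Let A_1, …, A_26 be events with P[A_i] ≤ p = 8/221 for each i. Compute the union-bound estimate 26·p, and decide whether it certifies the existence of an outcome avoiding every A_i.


Union bound: P[∪_{i=1}^{26} A_i] ≤ Σ_i P[A_i] ≤ 26·p = 26·(8/221) = 16/17.
Numerically: 16/17 ≈ 0.941176.
Is 16/17 < 1? YES.
Since P[∪ A_i] ≤ 16/17 < 1, the complement has P[∩ A_i^c] ≥ 1 − 16/17 = 1/17 > 0, so some outcome avoids every A_i.

26·p = 16/17 ≈ 0.941176; existence CERTIFIED by the union bound.


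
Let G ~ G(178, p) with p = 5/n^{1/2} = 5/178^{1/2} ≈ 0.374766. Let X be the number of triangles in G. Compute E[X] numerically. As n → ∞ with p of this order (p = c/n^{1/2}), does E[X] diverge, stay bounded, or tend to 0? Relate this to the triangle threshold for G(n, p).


Number of potential triangles: C(178, 3) = 924176.
Each occurs with probability p³ ≈ (0.374766)³ ≈ 5.26356523e-02.
By linearity: E[X] = C(178, 3)·p³ ≈ 924176 · 5.26356523e-02 ≈ 48644.606616.
Since α = 1/2 < 1, p = c/n^{1/2} ≫ 1/n is above the triangle threshold p ~ 1/n. Asymptotically E[X] ~ (c³/6)·n^{3(1−α)} = (5³/6)·n^{1.5} → ∞; triangles are abundant w.h.p.

E[X] ≈ 48644.606616; in regime p = Θ(1/n^{1/2}) E[X] diverges (above the triangle threshold p ~ 1/n).


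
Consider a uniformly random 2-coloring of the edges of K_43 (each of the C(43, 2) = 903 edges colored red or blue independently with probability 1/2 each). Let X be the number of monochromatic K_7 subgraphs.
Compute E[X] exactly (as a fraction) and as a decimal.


Let X = Σ_S X_S over the C(43, 7) = 32224114 subsets S of size 7, where X_S = 1 if the K_7 on S is monochromatic.
For a fixed S, the K_7 on S has C(7, 2) = 21 edges. P[all 21 edges red] = (1/2)^21, and likewise for blue, so P[monochromatic] = 2·(1/2)^21 = 2^{1 − 21} = 1/1048576.
By linearity of expectation: E[X] = C(43, 7) · 2^{1 − 21} = 32224114 · 1/1048576 = 16112057/524288.
Numerically: E[X] ≈ 30.731310.

E[X] = C(43,7)·2^(1−C(7,2)) = 16112057/524288 ≈ 30.731310.


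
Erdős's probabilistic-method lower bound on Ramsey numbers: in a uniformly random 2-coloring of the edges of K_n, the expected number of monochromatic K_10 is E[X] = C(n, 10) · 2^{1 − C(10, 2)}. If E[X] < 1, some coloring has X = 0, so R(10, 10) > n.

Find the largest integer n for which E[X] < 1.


We need C(n, 10) · 2^{1 − 45} < 1, i.e. C(n, 10) < 2^{45 − 1} = 17592186044416.
Check values of n near the boundary:
  n = 96: C(96, 10) = 11279926456656; 11279926456656 < 17592186044416? YES
  n = 97: C(97, 10) = 12576469727536; 12576469727536 < 17592186044416? YES
  n = 98: C(98, 10) = 14005614014756; 14005614014756 < 17592186044416? YES
  n = 99: C(99, 10) = 15579278510796; 15579278510796 < 17592186044416? YES
  n = 100: C(100, 10) = 17310309456440; 17310309456440 < 17592186044416? YES
  n = 101: C(101, 10) = 19212541264840; 19212541264840 < 17592186044416? NO
  n = 102: C(102, 10) = 21300860967540; 21300860967540 < 17592186044416? NO
The largest n with C(n, 10) < 17592186044416 is n = 100 (where E[X] = 2163788682055/2199023255552 ≈ 0.984). Hence R(10, 10) > 100, i.e. R(10, 10) ≥ 101.

Largest n = 100; hence R(10, 10) > 100.


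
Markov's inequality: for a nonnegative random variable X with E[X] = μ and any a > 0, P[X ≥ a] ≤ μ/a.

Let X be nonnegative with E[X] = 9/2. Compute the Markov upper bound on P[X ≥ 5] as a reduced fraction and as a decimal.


μ = E[X] = 9/2, a = 5.
Markov: P[X ≥ 5] ≤ μ/a = (9/2)/5 = 9/10.
Numerically: ≈ 0.90000.
(Since a = 5 > μ = 4.50000, the bound 9/10 is < 1 and informative.)

P[X ≥ 5] ≤ 9/10 ≈ 0.90000.


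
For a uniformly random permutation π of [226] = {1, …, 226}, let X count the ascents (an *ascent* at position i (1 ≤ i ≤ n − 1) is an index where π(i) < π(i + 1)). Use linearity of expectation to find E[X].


Write X = Σ X_I over i = 1, …, 225, with X_I the indicator of one ascent.
There are 225 indicators.
For each fixed i, the pair (π(i), π(i+1)) is a uniformly random ordered pair of distinct values from {1, …, 226}; by symmetry P[π(i) < π(i+1)] = 1/2.
By linearity: E[X] = 225 · (1/2) = (226 − 1) · (1/2) = 225/2 ≈ 112.500.

E[X] = 225/2 = 112.500.


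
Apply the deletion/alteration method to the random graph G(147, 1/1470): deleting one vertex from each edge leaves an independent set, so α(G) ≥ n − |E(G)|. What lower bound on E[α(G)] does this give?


E[|E(G)|] = C(147, 2)·p = 10731 · (1/1470) = 73/10.
E[α(G)] ≥ n − E[|E(G)|] = 147 − 73/10 = 1397/10.
Numerically: ≈ 139.700000.
(This is only a lower bound; the true E[α(G)] may be larger.)

E[α(G)] ≥ 1397/10 ≈ 139.700000.


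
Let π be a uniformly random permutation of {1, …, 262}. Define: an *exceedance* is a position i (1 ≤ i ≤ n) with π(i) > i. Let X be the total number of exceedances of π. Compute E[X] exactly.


Write X = Σ_{i=1}^{262} X_i, where X_i = 1_{π(i) > i}.
For each fixed i, π(i) is uniform over {1, …, 262} (marginal of a uniform permutation), so P[π(i) > i] = (n − i)/n. Summing: Σ_{i=1}^{262} (n − i)/n = (0 + 1 + … + 261)/262 = 262(262 − 1)/(2·262) = (262 − 1)/2.
Hence E[X] = Σ_{i=1}^{262} (262 − i)/262 = 261/2 ≈ 130.50000.

E[X] = 261/2 = 130.50000.


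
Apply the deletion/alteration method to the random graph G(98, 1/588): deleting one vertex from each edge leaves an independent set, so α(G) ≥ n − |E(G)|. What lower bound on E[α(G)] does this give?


E[|E(G)|] = C(98, 2)·p = 4753 · (1/588) = 97/12.
E[α(G)] ≥ n − E[|E(G)|] = 98 − 97/12 = 1079/12.
Numerically: ≈ 89.916667.
(This is only a lower bound; the true E[α(G)] may be larger.)

E[α(G)] ≥ 1079/12 ≈ 89.916667.


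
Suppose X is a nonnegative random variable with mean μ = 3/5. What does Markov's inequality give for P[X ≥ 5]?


μ = E[X] = 3/5, a = 5.
Markov: P[X ≥ 5] ≤ μ/a = (3/5)/5 = 3/25.
Numerically: ≈ 0.1200.
(Since a = 5 > μ = 0.6000, the bound 3/25 is < 1 and informative.)

P[X ≥ 5] ≤ 3/25 ≈ 0.1200.


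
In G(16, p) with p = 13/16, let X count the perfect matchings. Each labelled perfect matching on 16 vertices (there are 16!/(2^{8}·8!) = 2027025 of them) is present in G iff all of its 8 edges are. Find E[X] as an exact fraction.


K_16 has 16!/(2^{8}·8!) = 2027025 labelled perfect matchings.
For each such perfect matching H, let X_H = 1 if all 8 edges of H are present in G. Then P[X_H = 1] = p^{8} = (13/16)^{8} = 815730721/4294967296.
By linearity: E[X] = Σ_H E[X_H] = 2027025 · p^{8} = 2027025 · 815730721/4294967296 = 1653506564735025/4294967296.
Numerically: E[X] ≈ 3.8499e+05.

E[X] = 2027025 · (13/16)^{8} = 1653506564735025/4294967296 ≈ 3.8499e+05.


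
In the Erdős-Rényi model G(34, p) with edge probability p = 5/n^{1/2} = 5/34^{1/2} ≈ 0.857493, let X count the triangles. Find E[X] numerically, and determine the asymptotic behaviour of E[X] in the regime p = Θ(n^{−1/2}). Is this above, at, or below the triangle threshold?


Number of potential triangles: C(34, 3) = 5984.
Each occurs with probability p³ ≈ (0.857493)³ ≈ 6.30509504e-01.
By linearity: E[X] = C(34, 3)·p³ ≈ 5984 · 6.30509504e-01 ≈ 3772.968873.
Since α = 1/2 < 1, p = c/n^{1/2} ≫ 1/n is above the triangle threshold p ~ 1/n. Asymptotically E[X] ~ (c³/6)·n^{3(1−α)} = (5³/6)·n^{1.5} → ∞; triangles are abundant w.h.p.

E[X] ≈ 3772.968873; in regime p = Θ(1/n^{1/2}) E[X] diverges (above the triangle threshold p ~ 1/n).


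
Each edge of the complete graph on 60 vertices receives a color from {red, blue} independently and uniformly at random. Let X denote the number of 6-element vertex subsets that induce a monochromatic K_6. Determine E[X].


Let X = Σ_S X_S over the C(60, 6) = 50063860 subsets S of size 6, where X_S = 1 if the K_6 on S is monochromatic.
For a fixed S, the K_6 on S has C(6, 2) = 15 edges. P[all 15 edges red] = (1/2)^15, and likewise for blue, so P[monochromatic] = 2·(1/2)^15 = 2^{1 − 15} = 1/16384.
Summing: E[X] = C(60, 6) · 2^{1 − 15} = 50063860 · 1/16384 = 12515965/4096.
Numerically: E[X] ≈ 3055.6555.

E[X] = C(60,6)·2^(1−C(6,2)) = 12515965/4096 ≈ 3055.6555.


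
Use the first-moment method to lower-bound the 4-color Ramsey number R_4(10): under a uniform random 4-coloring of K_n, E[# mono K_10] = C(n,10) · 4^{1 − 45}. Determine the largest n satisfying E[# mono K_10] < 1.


We need C(n, 10) · 4^{1 − 45} < 1, i.e. C(n, 10) < 4^{45 − 1} = 309485009821345068724781056.
Check values of n near the boundary:
  n = 2019: C(2019, 10) = 303322949179835278009229628; 303322949179835278009229628 < 309485009821345068724781056? YES
  n = 2020: C(2020, 10) = 304832018578739931133653656; 304832018578739931133653656 < 309485009821345068724781056? YES
  n = 2021: C(2021, 10) = 306347841644770462864800616; 306347841644770462864800616 < 309485009821345068724781056? YES
  n = 2022: C(2022, 10) = 307870445231474093395937796; 307870445231474093395937796 < 309485009821345068724781056? YES
  n = 2023: C(2023, 10) = 309399856285778485315440716; 309399856285778485315440716 < 309485009821345068724781056? YES
  n = 2024: C(2024, 10) = 310936101848269937576192656; 310936101848269937576192656 < 309485009821345068724781056? NO
  n = 2025: C(2025, 10) = 312479209053472269772600560; 312479209053472269772600560 < 309485009821345068724781056? NO
  n = 2026: C(2026, 10) = 314029205130126398094885285; 314029205130126398094885285 < 309485009821345068724781056? NO
The largest n with C(n, 10) < 309485009821345068724781056 is n = 2023 (where E[X] = 77349964071444621328860179/77371252455336267181195264 ≈ 0.9997). Hence R_4(10) > 2023, i.e. R_4(10) ≥ 2024.

Largest n = 2023; hence R_4(10) > 2023.


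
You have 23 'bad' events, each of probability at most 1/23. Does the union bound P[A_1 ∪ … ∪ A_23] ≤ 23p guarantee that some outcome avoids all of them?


Union bound: P[∪_{i=1}^{23} A_i] ≤ Σ_i P[A_i] ≤ 23·p = 23·(1/23) = 1.
Numerically: 1 ≈ 1.0000000.
Is 1 < 1? NO.
Since the bound 1 is ≥ 1, the union bound is uninformative here; it does NOT by itself certify existence.

23·p = 1 ≈ 1.0000000; existence NOT certified by the union bound.


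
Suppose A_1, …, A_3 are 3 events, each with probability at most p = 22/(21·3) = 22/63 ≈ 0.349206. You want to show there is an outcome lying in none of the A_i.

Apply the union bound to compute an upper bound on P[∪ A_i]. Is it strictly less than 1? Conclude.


Union bound: P[∪_{i=1}^{3} A_i] ≤ Σ_i P[A_i] ≤ 3·p = 3·(22/63) = 22/21.
Numerically: 22/21 ≈ 1.047619.
Is 22/21 < 1? NO.
Since the bound 22/21 is ≥ 1, the union bound is uninformative here; it does NOT by itself certify existence.

3·p = 22/21 ≈ 1.047619; existence NOT certified by the union bound.


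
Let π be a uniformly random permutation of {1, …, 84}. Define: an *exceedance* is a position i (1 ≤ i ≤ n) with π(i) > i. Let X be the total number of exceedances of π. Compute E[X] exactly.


Write X = Σ_{i=1}^{84} X_i, where X_i = 1_{π(i) > i}.
For each fixed i, π(i) is uniform over {1, …, 84} (marginal of a uniform permutation), so P[π(i) > i] = (n − i)/n. Summing: Σ_{i=1}^{84} (n − i)/n = (0 + 1 + … + 83)/84 = 84(84 − 1)/(2·84) = (84 − 1)/2.
Hence E[X] = Σ_{i=1}^{84} (84 − i)/84 = 83/2 ≈ 41.50000.

E[X] = 83/2 = 41.50000.


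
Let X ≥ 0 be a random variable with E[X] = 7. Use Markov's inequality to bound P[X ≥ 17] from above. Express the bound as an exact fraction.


μ = E[X] = 7, a = 17.
Markov: P[X ≥ 17] ≤ μ/a = (7)/17 = 7/17.
Numerically: ≈ 0.41176.
(Since a = 17 > μ = 7.00000, the bound 7/17 is < 1 and informative.)

P[X ≥ 17] ≤ 7/17 ≈ 0.41176.


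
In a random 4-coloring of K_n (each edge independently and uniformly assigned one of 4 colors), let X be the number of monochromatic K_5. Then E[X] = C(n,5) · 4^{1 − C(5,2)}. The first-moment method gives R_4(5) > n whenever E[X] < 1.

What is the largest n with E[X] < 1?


We need C(n, 5) · 4^{1 − 10} < 1, i.e. C(n, 5) < 4^{10 − 1} = 262144.
Check values of n near the boundary:
  n = 32: C(32, 5) = 201376; 201376 < 262144? YES
  n = 33: C(33, 5) = 237336; 237336 < 262144? YES
  n = 34: C(34, 5) = 278256; 278256 < 262144? NO
  n = 35: C(35, 5) = 324632; 324632 < 262144? NO
The largest n with C(n, 5) < 262144 is n = 33 (where E[X] = 29667/32768 ≈ 0.905). Hence R_4(5) > 33, i.e. R_4(5) ≥ 34.

Largest n = 33; hence R_4(5) > 33.


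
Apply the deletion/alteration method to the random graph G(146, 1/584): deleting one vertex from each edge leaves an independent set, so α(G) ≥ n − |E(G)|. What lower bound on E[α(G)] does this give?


E[|E(G)|] = C(146, 2)·p = 10585 · (1/584) = 145/8.
E[α(G)] ≥ n − E[|E(G)|] = 146 − 145/8 = 1023/8.
Numerically: ≈ 127.875000.
(This is only a lower bound; the true E[α(G)] may be larger.)

E[α(G)] ≥ 1023/8 ≈ 127.875000.


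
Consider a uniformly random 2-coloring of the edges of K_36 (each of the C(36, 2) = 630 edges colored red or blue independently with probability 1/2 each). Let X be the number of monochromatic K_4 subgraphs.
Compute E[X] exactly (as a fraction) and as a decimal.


Let X = Σ_S X_S over the C(36, 4) = 58905 subsets S of size 4, where X_S = 1 if the K_4 on S is monochromatic.
For a fixed S, the K_4 on S has C(4, 2) = 6 edges. P[all 6 edges red] = (1/2)^6, and likewise for blue, so P[monochromatic] = 2·(1/2)^6 = 2^{1 − 6} = 1/32.
By linearity of expectation: E[X] = C(36, 4) · 2^{1 − 6} = 58905 · 1/32 = 58905/32.
Numerically: E[X] ≈ 1840.781.

E[X] = C(36,4)·2^(1−C(4,2)) = 58905/32 ≈ 1840.781.
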